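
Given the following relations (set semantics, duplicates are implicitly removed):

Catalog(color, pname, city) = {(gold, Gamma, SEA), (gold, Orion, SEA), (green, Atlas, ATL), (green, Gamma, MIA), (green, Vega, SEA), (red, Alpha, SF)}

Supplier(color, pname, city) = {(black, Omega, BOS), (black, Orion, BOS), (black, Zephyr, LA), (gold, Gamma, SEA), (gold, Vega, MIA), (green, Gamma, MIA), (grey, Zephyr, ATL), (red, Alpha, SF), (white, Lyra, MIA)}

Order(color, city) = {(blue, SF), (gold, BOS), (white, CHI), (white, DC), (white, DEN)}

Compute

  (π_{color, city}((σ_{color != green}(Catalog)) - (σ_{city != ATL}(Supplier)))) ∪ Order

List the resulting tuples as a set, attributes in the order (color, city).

{(blue, SF), (gold, BOS), (gold, SEA), (white, CHI), (white, DC), (white, DEN)}

Filtering on color != green leaves {(gold, Gamma, SEA), (gold, Orion, SEA), (red, Alpha, SF)}.
Filtering on city != ATL leaves {(black, Omega, BOS), (black, Orion, BOS), (black, Zephyr, LA), (gold, Gamma, SEA), (gold, Vega, MIA), (green, Gamma, MIA), (red, Alpha, SF), (white, Lyra, MIA)}.
Difference: {(gold, Gamma, SEA), (gold, Orion, SEA), (red, Alpha, SF)} with {(black, Omega, BOS), (black, Orion, BOS), (black, Zephyr, LA), (gold, Gamma, SEA), (gold, Vega, MIA), (green, Gamma, MIA), (red, Alpha, SF), (white, Lyra, MIA)} → {(gold, Orion, SEA)}
Projecting to color, city: {(gold, SEA)}
Union: {(gold, SEA)} with {(blue, SF), (gold, BOS), (white, CHI), (white, DC), (white, DEN)} → {(blue, SF), (gold, BOS), (gold, SEA), (white, CHI), (white, DC), (white, DEN)}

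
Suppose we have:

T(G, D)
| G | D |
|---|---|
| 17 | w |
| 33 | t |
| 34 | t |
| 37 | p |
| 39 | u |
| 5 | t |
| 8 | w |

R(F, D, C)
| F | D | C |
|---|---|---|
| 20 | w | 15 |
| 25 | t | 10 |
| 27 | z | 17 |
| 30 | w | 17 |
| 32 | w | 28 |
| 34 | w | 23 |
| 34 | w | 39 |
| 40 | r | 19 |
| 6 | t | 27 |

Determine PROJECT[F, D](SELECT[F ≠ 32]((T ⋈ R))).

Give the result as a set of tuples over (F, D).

Natural join on D: {(17, w, 20, 15), (17, w, 30, 17), (17, w, 32, 28), (17, w, 34, 23), (17, w, 34, 39), (33, t, 25, 10), (33, t, 6, 27), (34, t, 25, 10), (34, t, 6, 27), (5, t, 25, 10), (5, t, 6, 27), (8, w, 20, 15), (8, w, 30, 17), (8, w, 32, 28), (8, w, 34, 23), (8, w, 34, 39)}
Filtering on F ≠ 32 leaves {(17, w, 20, 15), (17, w, 30, 17), (17, w, 34, 23), (17, w, 34, 39), (33, t, 25, 10), (33, t, 6, 27), (34, t, 25, 10), (34, t, 6, 27), (5, t, 25, 10), (5, t, 6, 27), (8, w, 20, 15), (8, w, 30, 17), (8, w, 34, 23), (8, w, 34, 39)}.
Keep only column(s) F, D (9 duplicate(s) eliminated): {(20, w), (25, t), (30, w), (34, w), (6, t)}

{(20, w), (25, t), (30, w), (34, w), (6, t)}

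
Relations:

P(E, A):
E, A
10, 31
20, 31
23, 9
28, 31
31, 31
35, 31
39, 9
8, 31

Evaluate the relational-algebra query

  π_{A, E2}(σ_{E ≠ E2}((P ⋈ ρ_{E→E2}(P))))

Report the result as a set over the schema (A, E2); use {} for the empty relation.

{(31, 10), (31, 20), (31, 28), (31, 31), (31, 35), (31, 8), (9, 23), (9, 39)}

ρ[E→E2]: schema becomes (E2, A); tuples unchanged.
Natural join on A: {(10, 31, 10), (10, 31, 20), (10, 31, 28), (10, 31, 31), (10, 31, 35), (10, 31, 8), (20, 31, 10), (20, 31, 20), (20, 31, 28), (20, 31, 31), (20, 31, 35), (20, 31, 8), (23, 9, 23), (23, 9, 39), (28, 31, 10), (28, 31, 20), (28, 31, 28), (28, 31, 31), (28, 31, 35), (28, 31, 8), (31, 31, 10), (31, 31, 20), (31, 31, 28), (31, 31, 31), (31, 31, 35), (31, 31, 8), (35, 31, 10), (35, 31, 20), (35, 31, 28), (35, 31, 31), (35, 31, 35), (35, 31, 8), (39, 9, 23), (39, 9, 39), (8, 31, 10), (8, 31, 20), (8, 31, 28), (8, 31, 31), (8, 31, 35), (8, 31, 8)}
Selection E ≠ E2: {(10, 31, 20), (10, 31, 28), (10, 31, 31), (10, 31, 35), (10, 31, 8), (20, 31, 10), (20, 31, 28), (20, 31, 31), (20, 31, 35), (20, 31, 8), (23, 9, 39), (28, 31, 10), (28, 31, 20), (28, 31, 31), (28, 31, 35), (28, 31, 8), (31, 31, 10), (31, 31, 20), (31, 31, 28), (31, 31, 35), (31, 31, 8), (35, 31, 10), (35, 31, 20), (35, 31, 28), (35, 31, 31), (35, 31, 8), (39, 9, 23), (8, 31, 10), (8, 31, 20), (8, 31, 28), (8, 31, 31), (8, 31, 35)}
Projecting to A, E2 (24 duplicate(s) eliminated): {(31, 10), (31, 20), (31, 28), (31, 31), (31, 35), (31, 8), (9, 23), (9, 39)}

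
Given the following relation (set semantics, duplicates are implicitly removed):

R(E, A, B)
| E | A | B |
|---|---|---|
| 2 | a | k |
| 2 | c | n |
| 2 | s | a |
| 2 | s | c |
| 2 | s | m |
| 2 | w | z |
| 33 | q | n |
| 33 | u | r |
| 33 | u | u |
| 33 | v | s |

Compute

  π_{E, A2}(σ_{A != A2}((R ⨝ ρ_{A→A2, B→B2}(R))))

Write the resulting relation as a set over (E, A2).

{(2, a), (2, c), (2, s), (2, w), (33, q), (33, u), (33, v)}

ρ[A→A2, B→B2]: schema becomes (E, A2, B2); tuples unchanged.
R ⋈ ρ_{A→A2, B→B2}(R) (natural join on E): {(2, a, k, a, k), (2, a, k, c, n), (2, a, k, s, a), (2, a, k, s, c), (2, a, k, s, m), (2, a, k, w, z), (2, c, n, a, k), (2, c, n, c, n), (2, c, n, s, a), (2, c, n, s, c), (2, c, n, s, m), (2, c, n, w, z), (2, s, a, a, k), (2, s, a, c, n), (2, s, a, s, a), (2, s, a, s, c), (2, s, a, s, m), (2, s, a, w, z), (2, s, c, a, k), (2, s, c, c, n), (2, s, c, s, a), (2, s, c, s, c), (2, s, c, s, m), (2, s, c, w, z), (2, s, m, a, k), (2, s, m, c, n), (2, s, m, s, a), (2, s, m, s, c), (2, s, m, s, m), (2, s, m, w, z), (2, w, z, a, k), (2, w, z, c, n), (2, w, z, s, a), (2, w, z, s, c), (2, w, z, s, m), (2, w, z, w, z), (33, q, n, q, n), (33, q, n, u, r), (33, q, n, u, u), (33, q, n, v, s), (33, u, r, q, n), (33, u, r, u, r), (33, u, r, u, u), (33, u, r, v, s), (33, u, u, q, n), (33, u, u, u, r), (33, u, u, u, u), (33, u, u, v, s), (33, v, s, q, n), (33, v, s, u, r), (33, v, s, u, u), (33, v, s, v, s)}
Filtering on A != A2 leaves {(2, a, k, c, n), (2, a, k, s, a), (2, a, k, s, c), (2, a, k, s, m), (2, a, k, w, z), (2, c, n, a, k), (2, c, n, s, a), (2, c, n, s, c), (2, c, n, s, m), (2, c, n, w, z), (2, s, a, a, k), (2, s, a, c, n), (2, s, a, w, z), (2, s, c, a, k), (2, s, c, c, n), (2, s, c, w, z), (2, s, m, a, k), (2, s, m, c, n), (2, s, m, w, z), (2, w, z, a, k), (2, w, z, c, n), (2, w, z, s, a), (2, w, z, s, c), (2, w, z, s, m), (33, q, n, u, r), (33, q, n, u, u), (33, q, n, v, s), (33, u, r, q, n), (33, u, r, v, s), (33, u, u, q, n), (33, u, u, v, s), (33, v, s, q, n), (33, v, s, u, r), (33, v, s, u, u)}.
π[E, A2]: project onto (E, A2) (27 duplicate(s) eliminated) → {(2, a), (2, c), (2, s), (2, w), (33, q), (33, u), (33, v)}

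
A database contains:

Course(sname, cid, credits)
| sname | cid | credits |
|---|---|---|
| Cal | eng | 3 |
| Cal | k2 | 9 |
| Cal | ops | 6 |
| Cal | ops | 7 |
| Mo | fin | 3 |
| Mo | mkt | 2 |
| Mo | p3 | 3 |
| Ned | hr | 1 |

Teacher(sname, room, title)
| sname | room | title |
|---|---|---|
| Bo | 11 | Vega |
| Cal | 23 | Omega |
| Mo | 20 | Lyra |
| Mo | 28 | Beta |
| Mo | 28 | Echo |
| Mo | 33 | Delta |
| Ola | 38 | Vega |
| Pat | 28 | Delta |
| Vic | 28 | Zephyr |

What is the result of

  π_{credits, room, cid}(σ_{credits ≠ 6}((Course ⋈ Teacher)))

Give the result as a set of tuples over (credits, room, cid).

Joining Course and Teacher on sname yields {(Cal, eng, 3, 23, Omega), (Cal, k2, 9, 23, Omega), (Cal, ops, 6, 23, Omega), (Cal, ops, 7, 23, Omega), (Mo, fin, 3, 20, Lyra), (Mo, fin, 3, 28, Beta), (Mo, fin, 3, 28, Echo), (Mo, fin, 3, 33, Delta), (Mo, mkt, 2, 20, Lyra), (Mo, mkt, 2, 28, Beta), (Mo, mkt, 2, 28, Echo), (Mo, mkt, 2, 33, Delta), (Mo, p3, 3, 20, Lyra), (Mo, p3, 3, 28, Beta), (Mo, p3, 3, 28, Echo), (Mo, p3, 3, 33, Delta)}.
Selection credits ≠ 6: {(Cal, eng, 3, 23, Omega), (Cal, k2, 9, 23, Omega), (Cal, ops, 7, 23, Omega), (Mo, fin, 3, 20, Lyra), (Mo, fin, 3, 28, Beta), (Mo, fin, 3, 28, Echo), (Mo, fin, 3, 33, Delta), (Mo, mkt, 2, 20, Lyra), (Mo, mkt, 2, 28, Beta), (Mo, mkt, 2, 28, Echo), (Mo, mkt, 2, 33, Delta), (Mo, p3, 3, 20, Lyra), (Mo, p3, 3, 28, Beta), (Mo, p3, 3, 28, Echo), (Mo, p3, 3, 33, Delta)}
π_{credits, room, cid} gives {(2, 20, mkt), (2, 28, mkt), (2, 33, mkt), (3, 20, fin), (3, 20, p3), (3, 23, eng), (3, 28, fin), (3, 28, p3), (3, 33, fin), (3, 33, p3), (7, 23, ops), (9, 23, k2)} (3 duplicate(s) eliminated).

{(2, 20, mkt), (2, 28, mkt), (2, 33, mkt), (3, 20, fin), (3, 20, p3), (3, 23, eng), (3, 28, fin), (3, 28, p3), (3, 33, fin), (3, 33, p3), (7, 23, ops), (9, 23, k2)}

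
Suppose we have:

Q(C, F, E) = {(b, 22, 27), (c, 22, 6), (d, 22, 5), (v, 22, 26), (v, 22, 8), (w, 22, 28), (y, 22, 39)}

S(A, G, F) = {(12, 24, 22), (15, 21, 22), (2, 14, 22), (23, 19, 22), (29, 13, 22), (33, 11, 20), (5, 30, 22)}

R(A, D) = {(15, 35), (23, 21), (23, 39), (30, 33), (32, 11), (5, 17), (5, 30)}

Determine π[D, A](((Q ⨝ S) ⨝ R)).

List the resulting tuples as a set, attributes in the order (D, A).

Joining Q and S on F yields {(b, 22, 27, 12, 24), (b, 22, 27, 15, 21), (b, 22, 27, 2, 14), (b, 22, 27, 23, 19), (b, 22, 27, 29, 13), (b, 22, 27, 5, 30), (c, 22, 6, 12, 24), (c, 22, 6, 15, 21), (c, 22, 6, 2, 14), (c, 22, 6, 23, 19), (c, 22, 6, 29, 13), (c, 22, 6, 5, 30), (d, 22, 5, 12, 24), (d, 22, 5, 15, 21), (d, 22, 5, 2, 14), (d, 22, 5, 23, 19), (d, 22, 5, 29, 13), (d, 22, 5, 5, 30), (v, 22, 26, 12, 24), (v, 22, 26, 15, 21), (v, 22, 26, 2, 14), (v, 22, 26, 23, 19), (v, 22, 26, 29, 13), (v, 22, 26, 5, 30), (v, 22, 8, 12, 24), (v, 22, 8, 15, 21), (v, 22, 8, 2, 14), (v, 22, 8, 23, 19), (v, 22, 8, 29, 13), (v, 22, 8, 5, 30), (w, 22, 28, 12, 24), (w, 22, 28, 15, 21), (w, 22, 28, 2, 14), (w, 22, 28, 23, 19), (w, 22, 28, 29, 13), (w, 22, 28, 5, 30), (y, 22, 39, 12, 24), (y, 22, 39, 15, 21), (y, 22, 39, 2, 14), (y, 22, 39, 23, 19), (y, 22, 39, 29, 13), (y, 22, 39, 5, 30)}.
Joining (Q ⨝ S) and R on A yields {(b, 22, 27, 15, 21, 35), (b, 22, 27, 23, 19, 21), (b, 22, 27, 23, 19, 39), (b, 22, 27, 5, 30, 17), (b, 22, 27, 5, 30, 30), (c, 22, 6, 15, 21, 35), (c, 22, 6, 23, 19, 21), (c, 22, 6, 23, 19, 39), (c, 22, 6, 5, 30, 17), (c, 22, 6, 5, 30, 30), (d, 22, 5, 15, 21, 35), (d, 22, 5, 23, 19, 21), (d, 22, 5, 23, 19, 39), (d, 22, 5, 5, 30, 17), (d, 22, 5, 5, 30, 30), (v, 22, 26, 15, 21, 35), (v, 22, 26, 23, 19, 21), (v, 22, 26, 23, 19, 39), (v, 22, 26, 5, 30, 17), (v, 22, 26, 5, 30, 30), (v, 22, 8, 15, 21, 35), (v, 22, 8, 23, 19, 21), (v, 22, 8, 23, 19, 39), (v, 22, 8, 5, 30, 17), (v, 22, 8, 5, 30, 30), (w, 22, 28, 15, 21, 35), (w, 22, 28, 23, 19, 21), (w, 22, 28, 23, 19, 39), (w, 22, 28, 5, 30, 17), (w, 22, 28, 5, 30, 30), (y, 22, 39, 15, 21, 35), (y, 22, 39, 23, 19, 21), (y, 22, 39, 23, 19, 39), (y, 22, 39, 5, 30, 17), (y, 22, 39, 5, 30, 30)}.
Projecting to D, A (30 duplicate(s) eliminated): {(17, 5), (21, 23), (30, 5), (35, 15), (39, 23)}

{(17, 5), (21, 23), (30, 5), (35, 15), (39, 23)}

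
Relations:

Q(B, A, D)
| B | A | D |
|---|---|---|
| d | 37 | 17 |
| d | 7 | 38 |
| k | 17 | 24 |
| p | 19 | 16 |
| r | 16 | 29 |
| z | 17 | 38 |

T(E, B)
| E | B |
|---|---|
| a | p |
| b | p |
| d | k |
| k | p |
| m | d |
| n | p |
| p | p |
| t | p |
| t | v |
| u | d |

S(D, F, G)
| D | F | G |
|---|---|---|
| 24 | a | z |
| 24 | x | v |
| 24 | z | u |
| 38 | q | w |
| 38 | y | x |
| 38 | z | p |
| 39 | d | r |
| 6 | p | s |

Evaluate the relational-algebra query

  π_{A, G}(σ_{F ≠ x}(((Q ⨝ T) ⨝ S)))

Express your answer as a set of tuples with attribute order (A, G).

Natural join on B: {(d, 37, 17, m), (d, 37, 17, u), (d, 7, 38, m), (d, 7, 38, u), (k, 17, 24, d), (p, 19, 16, a), (p, 19, 16, b), (p, 19, 16, k), (p, 19, 16, n), (p, 19, 16, p), (p, 19, 16, t)}
Natural join on D: {(d, 7, 38, m, q, w), (d, 7, 38, m, y, x), (d, 7, 38, m, z, p), (d, 7, 38, u, q, w), (d, 7, 38, u, y, x), (d, 7, 38, u, z, p), (k, 17, 24, d, a, z), (k, 17, 24, d, x, v), (k, 17, 24, d, z, u)}
Apply σ_{F ≠ x}; surviving tuples: {(d, 7, 38, m, q, w), (d, 7, 38, m, y, x), (d, 7, 38, m, z, p), (d, 7, 38, u, q, w), (d, 7, 38, u, y, x), (d, 7, 38, u, z, p), (k, 17, 24, d, a, z), (k, 17, 24, d, z, u)}
Keep only column(s) A, G (3 duplicate(s) eliminated): {(17, u), (17, z), (7, p), (7, w), (7, x)}

{(17, u), (17, z), (7, p), (7, w), (7, x)}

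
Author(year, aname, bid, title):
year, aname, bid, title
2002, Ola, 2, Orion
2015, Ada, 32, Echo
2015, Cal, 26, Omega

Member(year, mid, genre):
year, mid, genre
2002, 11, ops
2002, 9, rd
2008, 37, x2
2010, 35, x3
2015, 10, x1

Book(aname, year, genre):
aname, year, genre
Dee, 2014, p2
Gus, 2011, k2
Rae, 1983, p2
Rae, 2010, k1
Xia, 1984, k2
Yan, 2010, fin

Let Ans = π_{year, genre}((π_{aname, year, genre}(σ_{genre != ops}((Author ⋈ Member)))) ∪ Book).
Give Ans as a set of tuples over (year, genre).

Natural join on year: {(2002, Ola, 2, Orion, 11, ops), (2002, Ola, 2, Orion, 9, rd), (2015, Ada, 32, Echo, 10, x1), (2015, Cal, 26, Omega, 10, x1)}
Filtering on genre != ops leaves {(2002, Ola, 2, Orion, 9, rd), (2015, Ada, 32, Echo, 10, x1), (2015, Cal, 26, Omega, 10, x1)}.
π_{aname, year, genre} gives {(Ada, 2015, x1), (Cal, 2015, x1), (Ola, 2002, rd)}.
Union: {(Ada, 2015, x1), (Cal, 2015, x1), (Ola, 2002, rd)} with {(Dee, 2014, p2), (Gus, 2011, k2), (Rae, 1983, p2), (Rae, 2010, k1), (Xia, 1984, k2), (Yan, 2010, fin)} → {(Ada, 2015, x1), (Cal, 2015, x1), (Dee, 2014, p2), (Gus, 2011, k2), (Ola, 2002, rd), (Rae, 1983, p2), (Rae, 2010, k1), (Xia, 1984, k2), (Yan, 2010, fin)}
π_{year, genre} gives {(1983, p2), (1984, k2), (2002, rd), (2010, fin), (2010, k1), (2011, k2), (2014, p2), (2015, x1)} (1 duplicate(s) eliminated).

{(1983, p2), (1984, k2), (2002, rd), (2010, fin), (2010, k1), (2011, k2), (2014, p2), (2015, x1)}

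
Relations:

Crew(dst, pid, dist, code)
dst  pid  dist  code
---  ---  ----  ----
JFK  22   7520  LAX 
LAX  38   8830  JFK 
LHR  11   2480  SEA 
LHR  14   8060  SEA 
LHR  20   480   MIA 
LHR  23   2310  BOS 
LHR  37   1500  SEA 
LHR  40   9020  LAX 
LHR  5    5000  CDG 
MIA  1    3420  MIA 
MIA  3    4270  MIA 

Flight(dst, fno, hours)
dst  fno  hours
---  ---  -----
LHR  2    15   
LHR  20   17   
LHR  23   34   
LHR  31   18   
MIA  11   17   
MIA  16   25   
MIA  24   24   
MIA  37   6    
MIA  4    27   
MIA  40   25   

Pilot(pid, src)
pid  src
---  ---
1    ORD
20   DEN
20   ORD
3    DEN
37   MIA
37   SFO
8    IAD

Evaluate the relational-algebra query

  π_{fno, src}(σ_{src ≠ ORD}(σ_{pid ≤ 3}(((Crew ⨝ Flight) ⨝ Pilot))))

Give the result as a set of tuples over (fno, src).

{(11, DEN), (16, DEN), (24, DEN), (37, DEN), (4, DEN), (40, DEN)}

Joining Crew and Flight on dst yields {(LHR, 11, 2480, SEA, 2, 15), (LHR, 11, 2480, SEA, 20, 17), (LHR, 11, 2480, SEA, 23, 34), (LHR, 11, 2480, SEA, 31, 18), (LHR, 14, 8060, SEA, 2, 15), (LHR, 14, 8060, SEA, 20, 17), (LHR, 14, 8060, SEA, 23, 34), (LHR, 14, 8060, SEA, 31, 18), (LHR, 20, 480, MIA, 2, 15), (LHR, 20, 480, MIA, 20, 17), (LHR, 20, 480, MIA, 23, 34), (LHR, 20, 480, MIA, 31, 18), (LHR, 23, 2310, BOS, 2, 15), (LHR, 23, 2310, BOS, 20, 17), (LHR, 23, 2310, BOS, 23, 34), (LHR, 23, 2310, BOS, 31, 18), (LHR, 37, 1500, SEA, 2, 15), (LHR, 37, 1500, SEA, 20, 17), (LHR, 37, 1500, SEA, 23, 34), (LHR, 37, 1500, SEA, 31, 18), (LHR, 40, 9020, LAX, 2, 15), (LHR, 40, 9020, LAX, 20, 17), (LHR, 40, 9020, LAX, 23, 34), (LHR, 40, 9020, LAX, 31, 18), (LHR, 5, 5000, CDG, 2, 15), (LHR, 5, 5000, CDG, 20, 17), (LHR, 5, 5000, CDG, 23, 34), (LHR, 5, 5000, CDG, 31, 18), (MIA, 1, 3420, MIA, 11, 17), (MIA, 1, 3420, MIA, 16, 25), (MIA, 1, 3420, MIA, 24, 24), (MIA, 1, 3420, MIA, 37, 6), (MIA, 1, 3420, MIA, 4, 27), (MIA, 1, 3420, MIA, 40, 25), (MIA, 3, 4270, MIA, 11, 17), (MIA, 3, 4270, MIA, 16, 25), (MIA, 3, 4270, MIA, 24, 24), (MIA, 3, 4270, MIA, 37, 6), (MIA, 3, 4270, MIA, 4, 27), (MIA, 3, 4270, MIA, 40, 25)}.
Joining (Crew ⨝ Flight) and Pilot on pid yields {(LHR, 20, 480, MIA, 2, 15, DEN), (LHR, 20, 480, MIA, 2, 15, ORD), (LHR, 20, 480, MIA, 20, 17, DEN), (LHR, 20, 480, MIA, 20, 17, ORD), (LHR, 20, 480, MIA, 23, 34, DEN), (LHR, 20, 480, MIA, 23, 34, ORD), (LHR, 20, 480, MIA, 31, 18, DEN), (LHR, 20, 480, MIA, 31, 18, ORD), (LHR, 37, 1500, SEA, 2, 15, MIA), (LHR, 37, 1500, SEA, 2, 15, SFO), (LHR, 37, 1500, SEA, 20, 17, MIA), (LHR, 37, 1500, SEA, 20, 17, SFO), (LHR, 37, 1500, SEA, 23, 34, MIA), (LHR, 37, 1500, SEA, 23, 34, SFO), (LHR, 37, 1500, SEA, 31, 18, MIA), (LHR, 37, 1500, SEA, 31, 18, SFO), (MIA, 1, 3420, MIA, 11, 17, ORD), (MIA, 1, 3420, MIA, 16, 25, ORD), (MIA, 1, 3420, MIA, 24, 24, ORD), (MIA, 1, 3420, MIA, 37, 6, ORD), (MIA, 1, 3420, MIA, 4, 27, ORD), (MIA, 1, 3420, MIA, 40, 25, ORD), (MIA, 3, 4270, MIA, 11, 17, DEN), (MIA, 3, 4270, MIA, 16, 25, DEN), (MIA, 3, 4270, MIA, 24, 24, DEN), (MIA, 3, 4270, MIA, 37, 6, DEN), (MIA, 3, 4270, MIA, 4, 27, DEN), (MIA, 3, 4270, MIA, 40, 25, DEN)}.
Selection pid ≤ 3: {(MIA, 1, 3420, MIA, 11, 17, ORD), (MIA, 1, 3420, MIA, 16, 25, ORD), (MIA, 1, 3420, MIA, 24, 24, ORD), (MIA, 1, 3420, MIA, 37, 6, ORD), (MIA, 1, 3420, MIA, 4, 27, ORD), (MIA, 1, 3420, MIA, 40, 25, ORD), (MIA, 3, 4270, MIA, 11, 17, DEN), (MIA, 3, 4270, MIA, 16, 25, DEN), (MIA, 3, 4270, MIA, 24, 24, DEN), (MIA, 3, 4270, MIA, 37, 6, DEN), (MIA, 3, 4270, MIA, 4, 27, DEN), (MIA, 3, 4270, MIA, 40, 25, DEN)}
Selection src ≠ ORD: {(MIA, 3, 4270, MIA, 11, 17, DEN), (MIA, 3, 4270, MIA, 16, 25, DEN), (MIA, 3, 4270, MIA, 24, 24, DEN), (MIA, 3, 4270, MIA, 37, 6, DEN), (MIA, 3, 4270, MIA, 4, 27, DEN), (MIA, 3, 4270, MIA, 40, 25, DEN)}
π[fno, src]: project onto (fno, src) → {(11, DEN), (16, DEN), (24, DEN), (37, DEN), (4, DEN), (40, DEN)}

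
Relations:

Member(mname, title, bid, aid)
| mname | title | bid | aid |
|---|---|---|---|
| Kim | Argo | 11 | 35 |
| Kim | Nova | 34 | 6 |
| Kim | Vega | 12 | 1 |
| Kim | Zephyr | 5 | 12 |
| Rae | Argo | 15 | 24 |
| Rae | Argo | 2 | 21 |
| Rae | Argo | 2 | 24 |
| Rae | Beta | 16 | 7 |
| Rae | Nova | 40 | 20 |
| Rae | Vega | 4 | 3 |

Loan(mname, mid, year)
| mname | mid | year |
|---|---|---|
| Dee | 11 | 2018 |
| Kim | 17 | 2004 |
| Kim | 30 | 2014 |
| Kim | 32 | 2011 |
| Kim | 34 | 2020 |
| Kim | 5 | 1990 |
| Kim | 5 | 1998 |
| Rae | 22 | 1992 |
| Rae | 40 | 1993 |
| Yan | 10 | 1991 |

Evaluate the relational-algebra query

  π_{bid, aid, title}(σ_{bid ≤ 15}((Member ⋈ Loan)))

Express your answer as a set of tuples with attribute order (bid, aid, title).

{(11, 35, Argo), (12, 1, Vega), (15, 24, Argo), (2, 21, Argo), (2, 24, Argo), (4, 3, Vega), (5, 12, Zephyr)}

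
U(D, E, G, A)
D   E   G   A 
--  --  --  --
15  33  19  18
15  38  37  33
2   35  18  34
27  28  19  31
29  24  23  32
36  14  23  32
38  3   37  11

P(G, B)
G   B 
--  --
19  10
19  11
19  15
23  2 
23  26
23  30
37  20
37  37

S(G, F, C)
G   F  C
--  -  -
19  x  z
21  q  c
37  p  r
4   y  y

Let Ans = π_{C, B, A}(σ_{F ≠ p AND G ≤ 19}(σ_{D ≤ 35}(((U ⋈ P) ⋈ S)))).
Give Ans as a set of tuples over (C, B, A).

Natural join on G: {(15, 33, 19, 18, 10), (15, 33, 19, 18, 11), (15, 33, 19, 18, 15), (15, 38, 37, 33, 20), (15, 38, 37, 33, 37), (27, 28, 19, 31, 10), (27, 28, 19, 31, 11), (27, 28, 19, 31, 15), (29, 24, 23, 32, 2), (29, 24, 23, 32, 26), (29, 24, 23, 32, 30), (36, 14, 23, 32, 2), (36, 14, 23, 32, 26), (36, 14, 23, 32, 30), (38, 3, 37, 11, 20), (38, 3, 37, 11, 37)}
Natural join on G: {(15, 33, 19, 18, 10, x, z), (15, 33, 19, 18, 11, x, z), (15, 33, 19, 18, 15, x, z), (15, 38, 37, 33, 20, p, r), (15, 38, 37, 33, 37, p, r), (27, 28, 19, 31, 10, x, z), (27, 28, 19, 31, 11, x, z), (27, 28, 19, 31, 15, x, z), (38, 3, 37, 11, 20, p, r), (38, 3, 37, 11, 37, p, r)}
Selection D ≤ 35: {(15, 33, 19, 18, 10, x, z), (15, 33, 19, 18, 11, x, z), (15, 33, 19, 18, 15, x, z), (15, 38, 37, 33, 20, p, r), (15, 38, 37, 33, 37, p, r), (27, 28, 19, 31, 10, x, z), (27, 28, 19, 31, 11, x, z), (27, 28, 19, 31, 15, x, z)}
Selection F ≠ p AND G ≤ 19: {(15, 33, 19, 18, 10, x, z), (15, 33, 19, 18, 11, x, z), (15, 33, 19, 18, 15, x, z), (27, 28, 19, 31, 10, x, z), (27, 28, 19, 31, 11, x, z), (27, 28, 19, 31, 15, x, z)}
Keep only column(s) C, B, A: {(z, 10, 18), (z, 10, 31), (z, 11, 18), (z, 11, 31), (z, 15, 18), (z, 15, 31)}

{(z, 10, 18), (z, 10, 31), (z, 11, 18), (z, 11, 31), (z, 15, 18), (z, 15, 31)}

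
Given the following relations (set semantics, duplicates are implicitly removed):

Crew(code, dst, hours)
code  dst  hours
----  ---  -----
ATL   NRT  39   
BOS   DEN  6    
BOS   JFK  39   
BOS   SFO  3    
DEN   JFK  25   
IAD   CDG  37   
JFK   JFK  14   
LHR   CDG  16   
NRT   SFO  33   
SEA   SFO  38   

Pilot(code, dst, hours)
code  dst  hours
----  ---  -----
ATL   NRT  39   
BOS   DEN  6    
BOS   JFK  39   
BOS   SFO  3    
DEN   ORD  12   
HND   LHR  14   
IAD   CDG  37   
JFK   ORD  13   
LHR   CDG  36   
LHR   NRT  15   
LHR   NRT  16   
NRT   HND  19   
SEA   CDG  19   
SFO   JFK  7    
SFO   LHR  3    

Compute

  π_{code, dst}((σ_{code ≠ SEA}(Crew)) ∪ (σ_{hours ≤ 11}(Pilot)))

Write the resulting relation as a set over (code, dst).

{(ATL, NRT), (BOS, DEN), (BOS, JFK), (BOS, SFO), (DEN, JFK), (IAD, CDG), (JFK, JFK), (LHR, CDG), (NRT, SFO), (SFO, JFK), (SFO, LHR)}

Selection code ≠ SEA: {(ATL, NRT, 39), (BOS, DEN, 6), (BOS, JFK, 39), (BOS, SFO, 3), (DEN, JFK, 25), (IAD, CDG, 37), (JFK, JFK, 14), (LHR, CDG, 16), (NRT, SFO, 33)}
Selection hours ≤ 11: {(BOS, DEN, 6), (BOS, SFO, 3), (SFO, JFK, 7), (SFO, LHR, 3)}
Taking the union: {(ATL, NRT, 39), (BOS, DEN, 6), (BOS, JFK, 39), (BOS, SFO, 3), (DEN, JFK, 25), (IAD, CDG, 37), (JFK, JFK, 14), (LHR, CDG, 16), (NRT, SFO, 33), (SFO, JFK, 7), (SFO, LHR, 3)}
π[code, dst]: project onto (code, dst) → {(ATL, NRT), (BOS, DEN), (BOS, JFK), (BOS, SFO), (DEN, JFK), (IAD, CDG), (JFK, JFK), (LHR, CDG), (NRT, SFO), (SFO, JFK), (SFO, LHR)}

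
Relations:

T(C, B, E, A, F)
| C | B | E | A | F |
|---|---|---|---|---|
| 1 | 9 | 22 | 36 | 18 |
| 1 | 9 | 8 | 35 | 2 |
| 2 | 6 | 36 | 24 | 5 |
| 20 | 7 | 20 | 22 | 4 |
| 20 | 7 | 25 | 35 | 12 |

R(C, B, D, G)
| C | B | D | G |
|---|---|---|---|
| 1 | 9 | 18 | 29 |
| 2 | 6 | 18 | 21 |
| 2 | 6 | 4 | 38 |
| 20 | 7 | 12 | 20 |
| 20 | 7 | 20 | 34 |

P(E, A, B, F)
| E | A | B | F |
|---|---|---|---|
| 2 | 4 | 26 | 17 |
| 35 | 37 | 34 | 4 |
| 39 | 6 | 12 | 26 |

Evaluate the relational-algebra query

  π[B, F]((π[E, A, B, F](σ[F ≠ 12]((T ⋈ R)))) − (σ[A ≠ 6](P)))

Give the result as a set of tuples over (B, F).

{(6, 5), (7, 4), (9, 18), (9, 2)}

T ⋈ R (natural join on C, B): {(1, 9, 22, 36, 18, 18, 29), (1, 9, 8, 35, 2, 18, 29), (2, 6, 36, 24, 5, 18, 21), (2, 6, 36, 24, 5, 4, 38), (20, 7, 20, 22, 4, 12, 20), (20, 7, 20, 22, 4, 20, 34), (20, 7, 25, 35, 12, 12, 20), (20, 7, 25, 35, 12, 20, 34)}
σ[F ≠ 12]: keep tuples satisfying F ≠ 12 → {(1, 9, 22, 36, 18, 18, 29), (1, 9, 8, 35, 2, 18, 29), (2, 6, 36, 24, 5, 18, 21), (2, 6, 36, 24, 5, 4, 38), (20, 7, 20, 22, 4, 12, 20), (20, 7, 20, 22, 4, 20, 34)}
π[E, A, B, F]: project onto (E, A, B, F) (2 duplicate(s) eliminated) → {(20, 22, 7, 4), (22, 36, 9, 18), (36, 24, 6, 5), (8, 35, 9, 2)}
σ[A ≠ 6]: keep tuples satisfying A ≠ 6 → {(2, 4, 26, 17), (35, 37, 34, 4)}
Difference: {(20, 22, 7, 4), (22, 36, 9, 18), (36, 24, 6, 5), (8, 35, 9, 2)} with {(2, 4, 26, 17), (35, 37, 34, 4)} → {(20, 22, 7, 4), (22, 36, 9, 18), (36, 24, 6, 5), (8, 35, 9, 2)}
π[B, F]: project onto (B, F) → {(6, 5), (7, 4), (9, 18), (9, 2)}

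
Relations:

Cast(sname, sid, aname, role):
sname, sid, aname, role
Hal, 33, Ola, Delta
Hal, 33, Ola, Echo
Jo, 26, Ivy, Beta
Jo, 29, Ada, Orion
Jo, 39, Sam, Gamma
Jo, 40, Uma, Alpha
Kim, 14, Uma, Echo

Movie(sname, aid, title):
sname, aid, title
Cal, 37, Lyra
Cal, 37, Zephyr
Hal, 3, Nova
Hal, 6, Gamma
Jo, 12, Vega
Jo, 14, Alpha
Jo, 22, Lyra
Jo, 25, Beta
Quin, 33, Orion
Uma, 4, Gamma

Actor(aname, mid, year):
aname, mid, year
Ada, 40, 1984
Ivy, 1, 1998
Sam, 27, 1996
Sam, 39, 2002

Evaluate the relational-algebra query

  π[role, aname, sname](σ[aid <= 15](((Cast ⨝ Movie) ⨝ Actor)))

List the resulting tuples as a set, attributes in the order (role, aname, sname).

{(Beta, Ivy, Jo), (Gamma, Sam, Jo), (Orion, Ada, Jo)}

Joining Cast and Movie on sname yields {(Hal, 33, Ola, Delta, 3, Nova), (Hal, 33, Ola, Delta, 6, Gamma), (Hal, 33, Ola, Echo, 3, Nova), (Hal, 33, Ola, Echo, 6, Gamma), (Jo, 26, Ivy, Beta, 12, Vega), (Jo, 26, Ivy, Beta, 14, Alpha), (Jo, 26, Ivy, Beta, 22, Lyra), (Jo, 26, Ivy, Beta, 25, Beta), (Jo, 29, Ada, Orion, 12, Vega), (Jo, 29, Ada, Orion, 14, Alpha), (Jo, 29, Ada, Orion, 22, Lyra), (Jo, 29, Ada, Orion, 25, Beta), (Jo, 39, Sam, Gamma, 12, Vega), (Jo, 39, Sam, Gamma, 14, Alpha), (Jo, 39, Sam, Gamma, 22, Lyra), (Jo, 39, Sam, Gamma, 25, Beta), (Jo, 40, Uma, Alpha, 12, Vega), (Jo, 40, Uma, Alpha, 14, Alpha), (Jo, 40, Uma, Alpha, 22, Lyra), (Jo, 40, Uma, Alpha, 25, Beta)}.
Joining (Cast ⨝ Movie) and Actor on aname yields {(Jo, 26, Ivy, Beta, 12, Vega, 1, 1998), (Jo, 26, Ivy, Beta, 14, Alpha, 1, 1998), (Jo, 26, Ivy, Beta, 22, Lyra, 1, 1998), (Jo, 26, Ivy, Beta, 25, Beta, 1, 1998), (Jo, 29, Ada, Orion, 12, Vega, 40, 1984), (Jo, 29, Ada, Orion, 14, Alpha, 40, 1984), (Jo, 29, Ada, Orion, 22, Lyra, 40, 1984), (Jo, 29, Ada, Orion, 25, Beta, 40, 1984), (Jo, 39, Sam, Gamma, 12, Vega, 27, 1996), (Jo, 39, Sam, Gamma, 12, Vega, 39, 2002), (Jo, 39, Sam, Gamma, 14, Alpha, 27, 1996), (Jo, 39, Sam, Gamma, 14, Alpha, 39, 2002), (Jo, 39, Sam, Gamma, 22, Lyra, 27, 1996), (Jo, 39, Sam, Gamma, 22, Lyra, 39, 2002), (Jo, 39, Sam, Gamma, 25, Beta, 27, 1996), (Jo, 39, Sam, Gamma, 25, Beta, 39, 2002)}.
Filtering on aid <= 15 leaves {(Jo, 26, Ivy, Beta, 12, Vega, 1, 1998), (Jo, 26, Ivy, Beta, 14, Alpha, 1, 1998), (Jo, 29, Ada, Orion, 12, Vega, 40, 1984), (Jo, 29, Ada, Orion, 14, Alpha, 40, 1984), (Jo, 39, Sam, Gamma, 12, Vega, 27, 1996), (Jo, 39, Sam, Gamma, 12, Vega, 39, 2002), (Jo, 39, Sam, Gamma, 14, Alpha, 27, 1996), (Jo, 39, Sam, Gamma, 14, Alpha, 39, 2002)}.
π[role, aname, sname]: project onto (role, aname, sname) (5 duplicate(s) eliminated) → {(Beta, Ivy, Jo), (Gamma, Sam, Jo), (Orion, Ada, Jo)}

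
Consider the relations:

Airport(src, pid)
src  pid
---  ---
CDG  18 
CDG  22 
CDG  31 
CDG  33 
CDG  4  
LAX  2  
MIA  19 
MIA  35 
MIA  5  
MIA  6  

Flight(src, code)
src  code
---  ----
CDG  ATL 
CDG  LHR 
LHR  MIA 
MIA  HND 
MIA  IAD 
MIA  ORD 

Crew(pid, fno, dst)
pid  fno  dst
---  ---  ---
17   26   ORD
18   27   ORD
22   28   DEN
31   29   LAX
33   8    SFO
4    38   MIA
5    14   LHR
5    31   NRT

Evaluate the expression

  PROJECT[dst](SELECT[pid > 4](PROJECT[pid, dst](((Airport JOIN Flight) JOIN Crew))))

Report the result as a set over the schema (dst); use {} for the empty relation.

{DEN, LAX, LHR, NRT, ORD, SFO}

Joining Airport and Flight on src yields {(CDG, 18, ATL), (CDG, 18, LHR), (CDG, 22, ATL), (CDG, 22, LHR), (CDG, 31, ATL), (CDG, 31, LHR), (CDG, 33, ATL), (CDG, 33, LHR), (CDG, 4, ATL), (CDG, 4, LHR), (MIA, 19, HND), (MIA, 19, IAD), (MIA, 19, ORD), (MIA, 35, HND), (MIA, 35, IAD), (MIA, 35, ORD), (MIA, 5, HND), (MIA, 5, IAD), (MIA, 5, ORD), (MIA, 6, HND), (MIA, 6, IAD), (MIA, 6, ORD)}.
Joining (Airport JOIN Flight) and Crew on pid yields {(CDG, 18, ATL, 27, ORD), (CDG, 18, LHR, 27, ORD), (CDG, 22, ATL, 28, DEN), (CDG, 22, LHR, 28, DEN), (CDG, 31, ATL, 29, LAX), (CDG, 31, LHR, 29, LAX), (CDG, 33, ATL, 8, SFO), (CDG, 33, LHR, 8, SFO), (CDG, 4, ATL, 38, MIA), (CDG, 4, LHR, 38, MIA), (MIA, 5, HND, 14, LHR), (MIA, 5, HND, 31, NRT), (MIA, 5, IAD, 14, LHR), (MIA, 5, IAD, 31, NRT), (MIA, 5, ORD, 14, LHR), (MIA, 5, ORD, 31, NRT)}.
Keep only column(s) pid, dst (9 duplicate(s) eliminated): {(18, ORD), (22, DEN), (31, LAX), (33, SFO), (4, MIA), (5, LHR), (5, NRT)}
Apply σ_{pid > 4}; surviving tuples: {(18, ORD), (22, DEN), (31, LAX), (33, SFO), (5, LHR), (5, NRT)}
Keep only column(s) dst: {DEN, LAX, LHR, NRT, ORD, SFO}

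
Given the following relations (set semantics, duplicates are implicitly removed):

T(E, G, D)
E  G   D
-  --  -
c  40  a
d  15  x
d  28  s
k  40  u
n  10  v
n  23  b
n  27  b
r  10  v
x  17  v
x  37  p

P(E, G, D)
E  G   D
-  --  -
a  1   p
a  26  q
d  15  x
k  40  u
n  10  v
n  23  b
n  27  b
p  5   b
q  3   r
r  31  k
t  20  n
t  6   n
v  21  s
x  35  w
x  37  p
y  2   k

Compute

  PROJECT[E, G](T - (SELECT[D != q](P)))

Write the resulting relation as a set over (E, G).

{(c, 40), (d, 28), (r, 10), (x, 17)}

Apply σ_{D != q}; surviving tuples: {(a, 1, p), (d, 15, x), (k, 40, u), (n, 10, v), (n, 23, b), (n, 27, b), (p, 5, b), (q, 3, r), (r, 31, k), (t, 20, n), (t, 6, n), (v, 21, s), (x, 35, w), (x, 37, p), (y, 2, k)}
Taking the difference: {(c, 40, a), (d, 28, s), (r, 10, v), (x, 17, v)}
π_{E, G} gives {(c, 40), (d, 28), (r, 10), (x, 17)}.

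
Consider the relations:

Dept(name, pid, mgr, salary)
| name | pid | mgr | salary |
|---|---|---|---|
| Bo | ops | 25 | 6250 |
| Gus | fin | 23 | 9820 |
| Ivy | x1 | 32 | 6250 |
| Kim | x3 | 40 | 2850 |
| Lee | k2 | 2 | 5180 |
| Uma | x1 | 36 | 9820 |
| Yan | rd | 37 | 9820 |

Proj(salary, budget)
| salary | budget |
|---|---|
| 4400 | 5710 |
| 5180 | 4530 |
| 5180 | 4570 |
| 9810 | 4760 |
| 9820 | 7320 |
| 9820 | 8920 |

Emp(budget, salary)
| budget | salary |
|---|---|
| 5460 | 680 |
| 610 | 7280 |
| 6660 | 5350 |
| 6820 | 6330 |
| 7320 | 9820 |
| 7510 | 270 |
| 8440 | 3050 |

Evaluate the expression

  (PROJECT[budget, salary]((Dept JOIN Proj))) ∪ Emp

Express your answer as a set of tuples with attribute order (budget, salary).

{(4530, 5180), (4570, 5180), (5460, 680), (610, 7280), (6660, 5350), (6820, 6330), (7320, 9820), (7510, 270), (8440, 3050), (8920, 9820)}

Natural join on salary: {(Gus, fin, 23, 9820, 7320), (Gus, fin, 23, 9820, 8920), (Lee, k2, 2, 5180, 4530), (Lee, k2, 2, 5180, 4570), (Uma, x1, 36, 9820, 7320), (Uma, x1, 36, 9820, 8920), (Yan, rd, 37, 9820, 7320), (Yan, rd, 37, 9820, 8920)}
Keep only column(s) budget, salary (4 duplicate(s) eliminated): {(4530, 5180), (4570, 5180), (7320, 9820), (8920, 9820)}
Union: {(4530, 5180), (4570, 5180), (7320, 9820), (8920, 9820)} with {(5460, 680), (610, 7280), (6660, 5350), (6820, 6330), (7320, 9820), (7510, 270), (8440, 3050)} → {(4530, 5180), (4570, 5180), (5460, 680), (610, 7280), (6660, 5350), (6820, 6330), (7320, 9820), (7510, 270), (8440, 3050), (8920, 9820)}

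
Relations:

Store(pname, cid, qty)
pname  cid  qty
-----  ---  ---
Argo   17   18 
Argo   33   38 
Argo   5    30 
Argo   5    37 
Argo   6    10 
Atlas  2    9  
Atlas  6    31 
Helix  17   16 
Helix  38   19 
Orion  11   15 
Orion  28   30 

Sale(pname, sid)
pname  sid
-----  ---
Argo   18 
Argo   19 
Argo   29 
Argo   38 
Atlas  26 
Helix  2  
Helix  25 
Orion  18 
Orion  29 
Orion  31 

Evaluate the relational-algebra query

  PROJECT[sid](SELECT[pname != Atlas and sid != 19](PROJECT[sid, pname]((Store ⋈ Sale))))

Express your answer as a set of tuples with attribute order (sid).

{18, 2, 25, 29, 31, 38}

Store ⋈ Sale (natural join on pname): {(Argo, 17, 18, 18), (Argo, 17, 18, 19), (Argo, 17, 18, 29), (Argo, 17, 18, 38), (Argo, 33, 38, 18), (Argo, 33, 38, 19), (Argo, 33, 38, 29), (Argo, 33, 38, 38), (Argo, 5, 30, 18), (Argo, 5, 30, 19), (Argo, 5, 30, 29), (Argo, 5, 30, 38), (Argo, 5, 37, 18), (Argo, 5, 37, 19), (Argo, 5, 37, 29), (Argo, 5, 37, 38), (Argo, 6, 10, 18), (Argo, 6, 10, 19), (Argo, 6, 10, 29), (Argo, 6, 10, 38), (Atlas, 2, 9, 26), (Atlas, 6, 31, 26), (Helix, 17, 16, 2), (Helix, 17, 16, 25), (Helix, 38, 19, 2), (Helix, 38, 19, 25), (Orion, 11, 15, 18), (Orion, 11, 15, 29), (Orion, 11, 15, 31), (Orion, 28, 30, 18), (Orion, 28, 30, 29), (Orion, 28, 30, 31)}
Projecting to sid, pname (22 duplicate(s) eliminated): {(18, Argo), (18, Orion), (19, Argo), (2, Helix), (25, Helix), (26, Atlas), (29, Argo), (29, Orion), (31, Orion), (38, Argo)}
Selection pname != Atlas and sid != 19: {(18, Argo), (18, Orion), (2, Helix), (25, Helix), (29, Argo), (29, Orion), (31, Orion), (38, Argo)}
Projecting to sid (2 duplicate(s) eliminated): {18, 2, 25, 29, 31, 38}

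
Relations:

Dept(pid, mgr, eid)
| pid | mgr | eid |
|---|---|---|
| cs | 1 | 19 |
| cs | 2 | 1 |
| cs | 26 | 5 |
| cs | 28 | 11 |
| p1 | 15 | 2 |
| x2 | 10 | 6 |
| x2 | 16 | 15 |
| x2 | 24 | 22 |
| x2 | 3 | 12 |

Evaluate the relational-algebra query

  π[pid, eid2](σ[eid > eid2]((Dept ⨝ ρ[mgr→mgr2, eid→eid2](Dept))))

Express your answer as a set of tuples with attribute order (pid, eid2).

ρ[mgr→mgr2, eid→eid2]: schema becomes (pid, mgr2, eid2); tuples unchanged.
Natural join on pid: {(cs, 1, 19, 1, 19), (cs, 1, 19, 2, 1), (cs, 1, 19, 26, 5), (cs, 1, 19, 28, 11), (cs, 2, 1, 1, 19), (cs, 2, 1, 2, 1), (cs, 2, 1, 26, 5), (cs, 2, 1, 28, 11), (cs, 26, 5, 1, 19), (cs, 26, 5, 2, 1), (cs, 26, 5, 26, 5), (cs, 26, 5, 28, 11), (cs, 28, 11, 1, 19), (cs, 28, 11, 2, 1), (cs, 28, 11, 26, 5), (cs, 28, 11, 28, 11), (p1, 15, 2, 15, 2), (x2, 10, 6, 10, 6), (x2, 10, 6, 16, 15), (x2, 10, 6, 24, 22), (x2, 10, 6, 3, 12), (x2, 16, 15, 10, 6), (x2, 16, 15, 16, 15), (x2, 16, 15, 24, 22), (x2, 16, 15, 3, 12), (x2, 24, 22, 10, 6), (x2, 24, 22, 16, 15), (x2, 24, 22, 24, 22), (x2, 24, 22, 3, 12), (x2, 3, 12, 10, 6), (x2, 3, 12, 16, 15), (x2, 3, 12, 24, 22), (x2, 3, 12, 3, 12)}
Apply σ_{eid > eid2}; surviving tuples: {(cs, 1, 19, 2, 1), (cs, 1, 19, 26, 5), (cs, 1, 19, 28, 11), (cs, 26, 5, 2, 1), (cs, 28, 11, 2, 1), (cs, 28, 11, 26, 5), (x2, 16, 15, 10, 6), (x2, 16, 15, 3, 12), (x2, 24, 22, 10, 6), (x2, 24, 22, 16, 15), (x2, 24, 22, 3, 12), (x2, 3, 12, 10, 6)}
Keep only column(s) pid, eid2 (6 duplicate(s) eliminated): {(cs, 1), (cs, 11), (cs, 5), (x2, 12), (x2, 15), (x2, 6)}

{(cs, 1), (cs, 11), (cs, 5), (x2, 12), (x2, 15), (x2, 6)}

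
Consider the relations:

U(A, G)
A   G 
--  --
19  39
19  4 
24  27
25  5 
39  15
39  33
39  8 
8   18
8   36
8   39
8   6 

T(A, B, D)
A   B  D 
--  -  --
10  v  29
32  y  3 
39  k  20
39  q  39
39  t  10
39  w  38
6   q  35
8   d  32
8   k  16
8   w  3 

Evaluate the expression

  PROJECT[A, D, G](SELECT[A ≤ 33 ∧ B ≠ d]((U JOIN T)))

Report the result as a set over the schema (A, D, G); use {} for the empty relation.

Joining U and T on A yields {(39, 15, k, 20), (39, 15, q, 39), (39, 15, t, 10), (39, 15, w, 38), (39, 33, k, 20), (39, 33, q, 39), (39, 33, t, 10), (39, 33, w, 38), (39, 8, k, 20), (39, 8, q, 39), (39, 8, t, 10), (39, 8, w, 38), (8, 18, d, 32), (8, 18, k, 16), (8, 18, w, 3), (8, 36, d, 32), (8, 36, k, 16), (8, 36, w, 3), (8, 39, d, 32), (8, 39, k, 16), (8, 39, w, 3), (8, 6, d, 32), (8, 6, k, 16), (8, 6, w, 3)}.
Filtering on A ≤ 33 ∧ B ≠ d leaves {(8, 18, k, 16), (8, 18, w, 3), (8, 36, k, 16), (8, 36, w, 3), (8, 39, k, 16), (8, 39, w, 3), (8, 6, k, 16), (8, 6, w, 3)}.
Keep only column(s) A, D, G: {(8, 16, 18), (8, 16, 36), (8, 16, 39), (8, 16, 6), (8, 3, 18), (8, 3, 36), (8, 3, 39), (8, 3, 6)}

{(8, 16, 18), (8, 16, 36), (8, 16, 39), (8, 16, 6), (8, 3, 18), (8, 3, 36), (8, 3, 39), (8, 3, 6)}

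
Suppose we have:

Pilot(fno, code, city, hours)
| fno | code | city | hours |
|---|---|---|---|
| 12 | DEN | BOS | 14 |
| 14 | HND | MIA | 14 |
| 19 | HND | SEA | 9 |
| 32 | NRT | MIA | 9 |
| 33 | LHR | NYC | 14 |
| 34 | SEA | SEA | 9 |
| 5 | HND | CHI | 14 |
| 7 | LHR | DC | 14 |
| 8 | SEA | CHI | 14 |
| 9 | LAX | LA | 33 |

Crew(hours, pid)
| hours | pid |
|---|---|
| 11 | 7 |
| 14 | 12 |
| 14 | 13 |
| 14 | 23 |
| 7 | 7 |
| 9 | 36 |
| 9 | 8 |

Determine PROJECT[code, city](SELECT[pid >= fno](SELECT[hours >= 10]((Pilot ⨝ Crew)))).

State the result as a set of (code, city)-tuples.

{(DEN, BOS), (HND, CHI), (HND, MIA), (LHR, DC), (SEA, CHI)}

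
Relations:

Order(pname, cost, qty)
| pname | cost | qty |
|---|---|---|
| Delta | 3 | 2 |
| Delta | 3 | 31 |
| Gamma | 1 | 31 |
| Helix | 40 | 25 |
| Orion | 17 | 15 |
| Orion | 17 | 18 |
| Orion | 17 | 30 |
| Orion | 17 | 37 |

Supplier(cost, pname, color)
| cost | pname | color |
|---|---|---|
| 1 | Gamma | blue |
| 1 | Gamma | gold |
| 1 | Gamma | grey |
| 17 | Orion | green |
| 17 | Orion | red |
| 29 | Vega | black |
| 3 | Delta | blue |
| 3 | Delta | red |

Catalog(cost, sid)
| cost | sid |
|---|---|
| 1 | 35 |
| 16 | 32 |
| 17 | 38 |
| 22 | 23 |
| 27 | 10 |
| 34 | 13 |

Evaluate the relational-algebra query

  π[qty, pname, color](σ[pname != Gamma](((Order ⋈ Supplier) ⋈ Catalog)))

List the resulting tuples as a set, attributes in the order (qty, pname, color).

{(15, Orion, green), (15, Orion, red), (18, Orion, green), (18, Orion, red), (30, Orion, green), (30, Orion, red), (37, Orion, green), (37, Orion, red)}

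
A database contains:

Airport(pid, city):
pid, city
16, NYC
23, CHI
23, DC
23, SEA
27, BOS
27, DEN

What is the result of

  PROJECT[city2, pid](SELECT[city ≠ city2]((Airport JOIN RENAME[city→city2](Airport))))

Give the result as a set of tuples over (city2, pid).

{(BOS, 27), (CHI, 23), (DC, 23), (DEN, 27), (SEA, 23)}

ρ[city→city2]: schema becomes (pid, city2); tuples unchanged.
Natural join on pid: {(16, NYC, NYC), (23, CHI, CHI), (23, CHI, DC), (23, CHI, SEA), (23, DC, CHI), (23, DC, DC), (23, DC, SEA), (23, SEA, CHI), (23, SEA, DC), (23, SEA, SEA), (27, BOS, BOS), (27, BOS, DEN), (27, DEN, BOS), (27, DEN, DEN)}
Apply σ_{city ≠ city2}; surviving tuples: {(23, CHI, DC), (23, CHI, SEA), (23, DC, CHI), (23, DC, SEA), (23, SEA, CHI), (23, SEA, DC), (27, BOS, DEN), (27, DEN, BOS)}
π_{city2, pid} gives {(BOS, 27), (CHI, 23), (DC, 23), (DEN, 27), (SEA, 23)} (3 duplicate(s) eliminated).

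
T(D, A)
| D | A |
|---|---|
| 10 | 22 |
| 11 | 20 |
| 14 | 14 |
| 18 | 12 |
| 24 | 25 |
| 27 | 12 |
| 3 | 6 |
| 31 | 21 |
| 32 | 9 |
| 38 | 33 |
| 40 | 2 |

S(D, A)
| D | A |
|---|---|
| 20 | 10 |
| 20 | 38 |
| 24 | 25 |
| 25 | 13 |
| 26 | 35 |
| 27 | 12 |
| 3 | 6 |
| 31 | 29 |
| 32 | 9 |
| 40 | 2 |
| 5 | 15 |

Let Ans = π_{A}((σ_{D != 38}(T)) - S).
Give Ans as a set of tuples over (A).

{12, 14, 20, 21, 22}

Apply σ_{D != 38}; surviving tuples: {(10, 22), (11, 20), (14, 14), (18, 12), (24, 25), (27, 12), (3, 6), (31, 21), (32, 9), (40, 2)}
Difference: {(10, 22), (11, 20), (14, 14), (18, 12), (24, 25), (27, 12), (3, 6), (31, 21), (32, 9), (40, 2)} with {(20, 10), (20, 38), (24, 25), (25, 13), (26, 35), (27, 12), (3, 6), (31, 29), (32, 9), (40, 2), (5, 15)} → {(10, 22), (11, 20), (14, 14), (18, 12), (31, 21)}
Projecting to A: {12, 14, 20, 21, 22}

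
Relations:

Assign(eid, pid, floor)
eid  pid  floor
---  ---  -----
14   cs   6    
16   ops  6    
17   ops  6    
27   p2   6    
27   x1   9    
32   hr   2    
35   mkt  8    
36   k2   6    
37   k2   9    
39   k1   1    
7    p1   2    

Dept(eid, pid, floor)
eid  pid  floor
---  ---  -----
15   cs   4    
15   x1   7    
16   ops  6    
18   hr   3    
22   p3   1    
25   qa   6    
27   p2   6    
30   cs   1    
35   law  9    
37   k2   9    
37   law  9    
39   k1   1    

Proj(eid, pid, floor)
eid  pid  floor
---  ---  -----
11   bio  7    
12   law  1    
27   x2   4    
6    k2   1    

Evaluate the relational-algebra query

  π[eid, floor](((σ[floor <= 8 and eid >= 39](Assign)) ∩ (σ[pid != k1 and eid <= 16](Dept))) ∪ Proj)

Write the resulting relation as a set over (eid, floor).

σ[floor <= 8 and eid >= 39]: keep tuples satisfying floor <= 8 and eid >= 39 → {(39, k1, 1)}
σ[pid != k1 and eid <= 16]: keep tuples satisfying pid != k1 and eid <= 16 → {(15, cs, 4), (15, x1, 7), (16, ops, 6)}
Intersection: {(39, k1, 1)} with {(15, cs, 4), (15, x1, 7), (16, ops, 6)} → {}
Union: {} with {(11, bio, 7), (12, law, 1), (27, x2, 4), (6, k2, 1)} → {(11, bio, 7), (12, law, 1), (27, x2, 4), (6, k2, 1)}
Projecting to eid, floor: {(11, 7), (12, 1), (27, 4), (6, 1)}

{(11, 7), (12, 1), (27, 4), (6, 1)}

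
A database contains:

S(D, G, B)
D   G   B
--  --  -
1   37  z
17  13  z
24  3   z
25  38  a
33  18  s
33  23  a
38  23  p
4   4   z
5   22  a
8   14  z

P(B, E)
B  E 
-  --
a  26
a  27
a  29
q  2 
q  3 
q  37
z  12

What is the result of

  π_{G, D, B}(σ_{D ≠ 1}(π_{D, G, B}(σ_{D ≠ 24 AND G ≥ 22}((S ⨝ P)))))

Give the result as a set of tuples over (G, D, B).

Natural join on B: {(1, 37, z, 12), (17, 13, z, 12), (24, 3, z, 12), (25, 38, a, 26), (25, 38, a, 27), (25, 38, a, 29), (33, 23, a, 26), (33, 23, a, 27), (33, 23, a, 29), (4, 4, z, 12), (5, 22, a, 26), (5, 22, a, 27), (5, 22, a, 29), (8, 14, z, 12)}
Filtering on D ≠ 24 AND G ≥ 22 leaves {(1, 37, z, 12), (25, 38, a, 26), (25, 38, a, 27), (25, 38, a, 29), (33, 23, a, 26), (33, 23, a, 27), (33, 23, a, 29), (5, 22, a, 26), (5, 22, a, 27), (5, 22, a, 29)}.
π_{D, G, B} gives {(1, 37, z), (25, 38, a), (33, 23, a), (5, 22, a)} (6 duplicate(s) eliminated).
Filtering on D ≠ 1 leaves {(25, 38, a), (33, 23, a), (5, 22, a)}.
π_{G, D, B} gives {(22, 5, a), (23, 33, a), (38, 25, a)}.

{(22, 5, a), (23, 33, a), (38, 25, a)}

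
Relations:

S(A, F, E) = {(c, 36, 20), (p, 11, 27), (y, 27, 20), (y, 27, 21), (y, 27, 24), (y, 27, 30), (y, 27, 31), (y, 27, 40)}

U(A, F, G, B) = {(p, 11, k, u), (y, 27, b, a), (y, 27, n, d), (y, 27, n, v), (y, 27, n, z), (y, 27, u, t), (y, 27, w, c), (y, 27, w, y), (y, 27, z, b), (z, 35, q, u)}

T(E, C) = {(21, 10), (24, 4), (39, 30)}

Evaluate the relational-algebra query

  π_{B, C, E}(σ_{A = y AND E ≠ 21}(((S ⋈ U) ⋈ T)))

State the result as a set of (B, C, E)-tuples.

{(a, 4, 24), (b, 4, 24), (c, 4, 24), (d, 4, 24), (t, 4, 24), (v, 4, 24), (y, 4, 24), (z, 4, 24)}

S ⋈ U (natural join on A, F): {(p, 11, 27, k, u), (y, 27, 20, b, a), (y, 27, 20, n, d), (y, 27, 20, n, v), (y, 27, 20, n, z), (y, 27, 20, u, t), (y, 27, 20, w, c), (y, 27, 20, w, y), (y, 27, 20, z, b), (y, 27, 21, b, a), (y, 27, 21, n, d), (y, 27, 21, n, v), (y, 27, 21, n, z), (y, 27, 21, u, t), (y, 27, 21, w, c), (y, 27, 21, w, y), (y, 27, 21, z, b), (y, 27, 24, b, a), (y, 27, 24, n, d), (y, 27, 24, n, v), (y, 27, 24, n, z), (y, 27, 24, u, t), (y, 27, 24, w, c), (y, 27, 24, w, y), (y, 27, 24, z, b), (y, 27, 30, b, a), (y, 27, 30, n, d), (y, 27, 30, n, v), (y, 27, 30, n, z), (y, 27, 30, u, t), (y, 27, 30, w, c), (y, 27, 30, w, y), (y, 27, 30, z, b), (y, 27, 31, b, a), (y, 27, 31, n, d), (y, 27, 31, n, v), (y, 27, 31, n, z), (y, 27, 31, u, t), (y, 27, 31, w, c), (y, 27, 31, w, y), (y, 27, 31, z, b), (y, 27, 40, b, a), (y, 27, 40, n, d), (y, 27, 40, n, v), (y, 27, 40, n, z), (y, 27, 40, u, t), (y, 27, 40, w, c), (y, 27, 40, w, y), (y, 27, 40, z, b)}
(S ⋈ U) ⋈ T (natural join on E): {(y, 27, 21, b, a, 10), (y, 27, 21, n, d, 10), (y, 27, 21, n, v, 10), (y, 27, 21, n, z, 10), (y, 27, 21, u, t, 10), (y, 27, 21, w, c, 10), (y, 27, 21, w, y, 10), (y, 27, 21, z, b, 10), (y, 27, 24, b, a, 4), (y, 27, 24, n, d, 4), (y, 27, 24, n, v, 4), (y, 27, 24, n, z, 4), (y, 27, 24, u, t, 4), (y, 27, 24, w, c, 4), (y, 27, 24, w, y, 4), (y, 27, 24, z, b, 4)}
Selection A = y AND E ≠ 21: {(y, 27, 24, b, a, 4), (y, 27, 24, n, d, 4), (y, 27, 24, n, v, 4), (y, 27, 24, n, z, 4), (y, 27, 24, u, t, 4), (y, 27, 24, w, c, 4), (y, 27, 24, w, y, 4), (y, 27, 24, z, b, 4)}
Keep only column(s) B, C, E: {(a, 4, 24), (b, 4, 24), (c, 4, 24), (d, 4, 24), (t, 4, 24), (v, 4, 24), (y, 4, 24), (z, 4, 24)}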